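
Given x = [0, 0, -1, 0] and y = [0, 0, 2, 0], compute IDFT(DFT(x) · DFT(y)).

(x ⊛ y)[n] = Σ(m=0 to 3) x[m] · y[(n-m) mod 4]

Computing each output sample:
(x ⊛ y)[0] = -2
(x ⊛ y)[1] = 0
(x ⊛ y)[2] = 0
(x ⊛ y)[3] = 0

x ⊛ y = [-2, 0, 0, 0]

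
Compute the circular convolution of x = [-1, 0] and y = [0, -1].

(x ⊛ y)[n] = Σ(m=0 to 1) x[m] · y[(n-m) mod 2]

Computing each output sample:
(x ⊛ y)[0] = 0
(x ⊛ y)[1] = 1

x ⊛ y = [0, 1]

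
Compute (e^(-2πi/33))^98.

Since ω_33^33 = 1, powers reduce modulo 33.
98 mod 33 = 32
So ω_33^98 = ω_33^32 = e^(-2πi·32/33)

ω_33^98 = ω_33^32 = 0.9819+0.1893i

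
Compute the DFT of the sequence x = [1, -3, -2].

X[k] = Σ(n=0 to 2) x[n] · ω_3^(nk)
where ω_3 = e^(-2πi/3)

Computing each X[k]:
X[0] = -4
X[1] = 3.5000+0.8660i
X[2] = 3.5000-0.8660i

X = [-4, 3.5000+0.8660i, 3.5000-0.8660i]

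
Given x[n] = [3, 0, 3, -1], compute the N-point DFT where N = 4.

X[k] = Σ(n=0 to 3) x[n] · ω_4^(nk)
where ω_4 = e^(-2πi/4)

Computing each X[k]:
X[0] = 5
X[1] = -1i
X[2] = 7
X[3] = 1i

X = [5, -1i, 7, 1i]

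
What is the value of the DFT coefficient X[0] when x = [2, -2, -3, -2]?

X[0] = Σ(n=0 to 3) x[n] · ω_4^0 = Σ x[n]
= (2) + (-2) + (-3) + (-2)

X[0] = -5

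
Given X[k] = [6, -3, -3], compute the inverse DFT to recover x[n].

x[n] = (1/3) Σ(k=0 to 2) X[k] · e^(2πikn/3)

Computing each x[n]:
x[0] = 0
x[1] = 3
x[2] = 3

x = [0, 3, 3]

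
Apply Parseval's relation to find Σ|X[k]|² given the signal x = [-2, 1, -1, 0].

Parseval: Σ|x[n]|² = (1/N)Σ|X[k]|², so Σ|X[k]|² = N·Σ|x[n]|² = 4·6.0000

Σ|X[k]|² = N·Σ|x[n]|² = 4·6.0000 = 24.0000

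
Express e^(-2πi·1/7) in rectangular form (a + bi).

ω_7^1 = e^(-2πi·1/7)
= cos(-2π·1/7) + i·sin(-2π·1/7)
= cos(-2π/7) + i·sin(-2π/7)

ω_7^1 = cos(-2π/7) + i·sin(-2π/7) = 0.6235-0.7818i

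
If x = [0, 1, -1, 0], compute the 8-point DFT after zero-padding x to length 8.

Original 4-point DFT: [0, 1-1i, -2, 1+1i]
Zero-padded 8-point DFT provides frequency interpolation.

DFT_8([x, 0, ...]) = [0, 0.7071+0.2929i, 1-1i, -0.7071-1.7071i, -2, -0.7071+1.7071i, 1+1i, 0.7071-0.2929i]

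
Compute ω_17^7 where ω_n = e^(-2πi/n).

ω_17^7 = e^(-2πi·7/17)
= cos(-2π·7/17) + i·sin(-2π·7/17)
= cos(-14π/17) + i·sin(-14π/17)

ω_17^7 = cos(-14π/17) + i·sin(-14π/17) = -0.8502-0.5264i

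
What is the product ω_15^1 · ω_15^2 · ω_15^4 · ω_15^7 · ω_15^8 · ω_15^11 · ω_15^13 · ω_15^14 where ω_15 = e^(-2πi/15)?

The primitive 15th roots of unity are ω_15^k for k coprime to 15: k ∈ {1, 2, 4, 7, 8, 11, 13, 14}
Their product equals the constant term of the cyclotomic polynomial Φ_15(x) up to sign.
For n ≥ 3, the product of all primitive nth roots of unity is 1. (For n=1 it is 1; for n=2 it is -1.)

1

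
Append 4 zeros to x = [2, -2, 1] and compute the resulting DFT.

Original 3-point DFT: [1, 2.5000+2.5981i, 2.5000-2.5981i]
Zero-padded 7-point DFT provides frequency interpolation.

DFT_7([x, 0, ...]) = [1, 0.5305+0.5887i, 1.5441+2.3837i, 4.4254+1.6496i, 4.4254-1.6496i, 1.5441-2.3837i, 0.5305-0.5887i]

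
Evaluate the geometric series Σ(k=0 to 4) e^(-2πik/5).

Sum of all nth roots of unity equals 0 for n > 1 (geometric series with r ≠ 1).

0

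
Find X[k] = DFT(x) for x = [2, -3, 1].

X[k] = Σ(n=0 to 2) x[n] · ω_3^(nk)
where ω_3 = e^(-2πi/3)

Computing each X[k]:
X[0] = 0
X[1] = 3.0000+3.4641i
X[2] = 3.0000-3.4641i

X = [0, 3.0000+3.4641i, 3.0000-3.4641i]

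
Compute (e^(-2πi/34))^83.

Since ω_34^34 = 1, powers reduce modulo 34.
83 mod 34 = 15
So ω_34^83 = ω_34^15 = e^(-2πi·15/34)

ω_34^83 = ω_34^15 = -0.9325-0.3612i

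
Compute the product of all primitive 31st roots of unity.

The primitive 31st roots of unity are ω_31^k for k coprime to 31: k ∈ {1, 2, 3, 4, 5, 6, 7, 8, 9, 10, 11, 12, 13, 14, 15, 16, 17, 18, 19, 20, 21, 22, 23, 24, 25, 26, 27, 28, 29, 30}
Their product equals the constant term of the cyclotomic polynomial Φ_31(x) up to sign.
For n ≥ 3, the product of all primitive nth roots of unity is 1. (For n=1 it is 1; for n=2 it is -1.)

1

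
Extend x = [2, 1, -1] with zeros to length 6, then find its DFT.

Original 3-point DFT: [2, 2.0000-1.7321i, 2.0000+1.7321i]
Zero-padded 6-point DFT provides frequency interpolation.

DFT_6([x, 0, ...]) = [2, 3, 2.0000-1.7321i, 0, 2.0000+1.7321i, 3]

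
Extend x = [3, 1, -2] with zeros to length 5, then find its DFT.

Original 3-point DFT: [2, 3.5000-2.5981i, 3.5000+2.5981i]
Zero-padded 5-point DFT provides frequency interpolation.

DFT_5([x, 0, ...]) = [2, 4.9271+0.2245i, 1.5729-2.4899i, 1.5729+2.4899i, 4.9271-0.2245i]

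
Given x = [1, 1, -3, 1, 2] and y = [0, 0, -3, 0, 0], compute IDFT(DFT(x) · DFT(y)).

(x ⊛ y)[n] = Σ(m=0 to 4) x[m] · y[(n-m) mod 5]

Computing each output sample:
(x ⊛ y)[0] = -3
(x ⊛ y)[1] = -6
(x ⊛ y)[2] = -3
(x ⊛ y)[3] = -3
(x ⊛ y)[4] = 9

x ⊛ y = [-3, -6, -3, -3, 9]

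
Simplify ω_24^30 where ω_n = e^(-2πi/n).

Since ω_24^24 = 1, powers reduce modulo 24.
30 mod 24 = 6
So ω_24^30 = ω_24^6 = e^(-2πi·6/24)

ω_24^30 = ω_24^6 = -1i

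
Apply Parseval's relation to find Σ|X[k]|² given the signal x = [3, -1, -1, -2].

Parseval: Σ|x[n]|² = (1/N)Σ|X[k]|², so Σ|X[k]|² = N·Σ|x[n]|² = 4·15.0000

Σ|X[k]|² = N·Σ|x[n]|² = 4·15.0000 = 60.0000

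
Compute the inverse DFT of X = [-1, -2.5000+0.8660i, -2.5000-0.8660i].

x[n] = (1/3) Σ(k=0 to 2) X[k] · e^(2πikn/3)

Computing each x[n]:
x[0] = -2
x[1] = 0
x[2] = 1

x = [-2, 0, 1]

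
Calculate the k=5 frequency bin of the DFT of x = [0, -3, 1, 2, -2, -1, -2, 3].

X[5] = Σ(n=0 to 7) x[n] · ω_8^(5n) where ω_8 = e^(-2πi/8)
= (0)·ω_8^0 + (-3)·ω_8^5 + (1)·ω_8^10 + (2)·ω_8^15 + (-2)·ω_8^20 + (-1)·ω_8^25 + (-2)·ω_8^30 + (3)·ω_8^35

X[5] = 2.7071-5.1213i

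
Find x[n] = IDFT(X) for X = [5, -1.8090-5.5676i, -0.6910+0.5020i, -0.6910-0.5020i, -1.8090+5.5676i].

x[n] = (1/5) Σ(k=0 to 4) X[k] · e^(2πikn/5)

Computing each x[n]:
x[0] = 0
x[1] = 3
x[2] = 3
x[3] = 0
x[4] = -1

x = [0, 3, 3, 0, -1]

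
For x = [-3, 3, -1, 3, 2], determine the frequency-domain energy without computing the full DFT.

Parseval: Σ|x[n]|² = (1/N)Σ|X[k]|², so Σ|X[k]|² = N·Σ|x[n]|² = 5·32.0000

Σ|X[k]|² = N·Σ|x[n]|² = 5·32.0000 = 160.0000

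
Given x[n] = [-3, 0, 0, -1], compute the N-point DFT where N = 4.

X[k] = Σ(n=0 to 3) x[n] · ω_4^(nk)
where ω_4 = e^(-2πi/4)

Computing each X[k]:
X[0] = -4
X[1] = -3-1i
X[2] = -2
X[3] = -3+1i

X = [-4, -3-1i, -2, -3+1i]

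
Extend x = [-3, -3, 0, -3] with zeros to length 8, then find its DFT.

Original 4-point DFT: [-9, -3, 3, -3]
Zero-padded 8-point DFT provides frequency interpolation.

DFT_8([x, 0, ...]) = [-9, -3.0000+4.2426i, -3, -3.0000+4.2426i, 3, -3.0000-4.2426i, -3, -3.0000-4.2426i]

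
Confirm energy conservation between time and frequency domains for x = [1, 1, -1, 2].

Time domain:
Σ|x[n]|² = |1|² + |1|² + |-1|² + |2|² = 7.0000

Frequency domain:
(1/4)Σ|X[k]|² = (1/4)(|3|² + |2+1i|² + |-3|² + |2-1i|²) = (1/4)·28.0000 = 7.0000

Both sides agree, confirming Parseval's theorem.

Σ|x[n]|² = (1/N)Σ|X[k]|² = 7.0000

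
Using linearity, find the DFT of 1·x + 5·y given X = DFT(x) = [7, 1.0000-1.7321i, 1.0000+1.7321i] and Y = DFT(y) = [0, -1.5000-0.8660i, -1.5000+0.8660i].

By linearity: DFT(1x + 5y) = 1·DFT(x) + 5·DFT(y)
= 1·[7, 1.0000-1.7321i, 1.0000+1.7321i] + 5·[0, -1.5000-0.8660i, -1.5000+0.8660i]

Computing element-wise:
Z[0] = 1·(7) + 5·(0) = 7
Z[1] = 1·(1.0000-1.7321i) + 5·(-1.5000-0.8660i) = -6.5000-6.0621i
Z[2] = 1·(1.0000+1.7321i) + 5·(-1.5000+0.8660i) = -6.5000+6.0621i

DFT(1x + 5y) = 1·X + 5·Y = [7, -6.5000-6.0621i, -6.5000+6.0621i]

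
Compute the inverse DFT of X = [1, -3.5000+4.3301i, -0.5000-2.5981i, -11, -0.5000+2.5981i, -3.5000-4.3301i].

x[n] = (1/6) Σ(k=0 to 5) X[k] · e^(2πikn/6)

Computing each x[n]:
x[0] = -3
x[1] = 1
x[2] = -3
x[3] = 3
x[4] = 1
x[5] = 2

x = [-3, 1, -3, 3, 1, 2]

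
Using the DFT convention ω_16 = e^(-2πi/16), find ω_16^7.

ω_16^7 = e^(-2πi·7/16)
= cos(-2π·7/16) + i·sin(-2π·7/16)
= cos(-14π/16) + i·sin(-14π/16)

ω_16^7 = cos(-14π/16) + i·sin(-14π/16) = -0.9239-0.3827i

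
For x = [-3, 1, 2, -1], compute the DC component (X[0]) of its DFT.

X[0] = Σ(n=0 to 3) x[n] · ω_4^0 = Σ x[n]
= (-3) + (1) + (2) + (-1)

X[0] = -1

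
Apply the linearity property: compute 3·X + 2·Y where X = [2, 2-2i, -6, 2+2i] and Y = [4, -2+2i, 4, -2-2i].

By linearity: DFT(3x + 2y) = 3·DFT(x) + 2·DFT(y)
= 3·[2, 2-2i, -6, 2+2i] + 2·[4, -2+2i, 4, -2-2i]

Computing element-wise:
Z[0] = 3·(2) + 2·(4) = 14
Z[1] = 3·(2-2i) + 2·(-2+2i) = 2-2i
Z[2] = 3·(-6) + 2·(4) = -10
Z[3] = 3·(2+2i) + 2·(-2-2i) = 2+2i

DFT(3x + 2y) = 3·X + 2·Y = [14, 2-2i, -10, 2+2i]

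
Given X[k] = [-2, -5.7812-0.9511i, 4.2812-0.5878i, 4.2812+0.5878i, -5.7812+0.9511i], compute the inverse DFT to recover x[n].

x[n] = (1/5) Σ(k=0 to 4) X[k] · e^(2πikn/5)

Computing each x[n]:
x[0] = -1
x[1] = -2
x[2] = 2
x[3] = 2
x[4] = -3

x = [-1, -2, 2, 2, -3]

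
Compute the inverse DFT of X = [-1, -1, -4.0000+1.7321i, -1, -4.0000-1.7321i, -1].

x[n] = (1/6) Σ(k=0 to 5) X[k] · e^(2πikn/6)

Computing each x[n]:
x[0] = -2
x[1] = 0
x[2] = 1
x[3] = -1
x[4] = 0
x[5] = 1

x = [-2, 0, 1, -1, 0, 1]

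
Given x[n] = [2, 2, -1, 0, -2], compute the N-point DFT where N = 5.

X[k] = Σ(n=0 to 4) x[n] · ω_5^(nk)
where ω_5 = e^(-2πi/5)

Computing each X[k]:
X[0] = 1
X[1] = 2.8090-3.2164i
X[2] = 1.6910-3.3022i
X[3] = 1.6910+3.3022i
X[4] = 2.8090+3.2164i

X = [1, 2.8090-3.2164i, 1.6910-3.3022i, 1.6910+3.3022i, 2.8090+3.2164i]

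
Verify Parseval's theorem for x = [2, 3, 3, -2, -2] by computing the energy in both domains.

Time domain:
Σ|x[n]|² = |2|² + |3|² + |3|² + |-2|² + |-2|² = 30.0000

Frequency domain:
(1/5)Σ|X[k]|² = (1/5)(|4|² + |1.5000-7.6942i|² + |1.5000+1.8164i|² + |1.5000-1.8164i|² + |1.5000+7.6942i|²) = (1/5)·150.0000 = 30.0000

Both sides agree, confirming Parseval's theorem.

Σ|x[n]|² = (1/N)Σ|X[k]|² = 30.0000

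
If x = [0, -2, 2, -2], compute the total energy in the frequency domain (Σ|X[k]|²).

Parseval: Σ|x[n]|² = (1/N)Σ|X[k]|², so Σ|X[k]|² = N·Σ|x[n]|² = 4·12.0000

Σ|X[k]|² = N·Σ|x[n]|² = 4·12.0000 = 48.0000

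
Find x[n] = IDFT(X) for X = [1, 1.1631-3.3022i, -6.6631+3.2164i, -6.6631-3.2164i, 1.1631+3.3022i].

x[n] = (1/5) Σ(k=0 to 4) X[k] · e^(2πikn/5)

Computing each x[n]:
x[0] = -2
x[1] = 3
x[2] = 1
x[3] = -3
x[4] = 2

x = [-2, 3, 1, -3, 2]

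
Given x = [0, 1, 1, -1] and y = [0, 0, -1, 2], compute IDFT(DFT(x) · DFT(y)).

(x ⊛ y)[n] = Σ(m=0 to 3) x[m] · y[(n-m) mod 4]

Computing each output sample:
(x ⊛ y)[0] = 1
(x ⊛ y)[1] = 3
(x ⊛ y)[2] = -2
(x ⊛ y)[3] = -1

x ⊛ y = [1, 3, -2, -1]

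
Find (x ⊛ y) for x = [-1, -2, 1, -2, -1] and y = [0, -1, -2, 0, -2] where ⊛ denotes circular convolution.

(x ⊛ y)[n] = Σ(m=0 to 4) x[m] · y[(n-m) mod 5]

Computing each output sample:
(x ⊛ y)[0] = 9
(x ⊛ y)[1] = 1
(x ⊛ y)[2] = 8
(x ⊛ y)[3] = 5
(x ⊛ y)[4] = 2

x ⊛ y = [9, 1, 8, 5, 2]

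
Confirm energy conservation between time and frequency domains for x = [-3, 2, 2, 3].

Time domain:
Σ|x[n]|² = |-3|² + |2|² + |2|² + |3|² = 26.0000

Frequency domain:
(1/4)Σ|X[k]|² = (1/4)(|4|² + |-5+1i|² + |-6|² + |-5-1i|²) = (1/4)·104.0000 = 26.0000

Both sides agree, confirming Parseval's theorem.

Σ|x[n]|² = (1/N)Σ|X[k]|² = 26.0000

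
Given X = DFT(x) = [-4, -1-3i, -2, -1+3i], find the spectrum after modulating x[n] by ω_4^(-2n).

Modulation property: DFT(ω_4^(-2n)·x[n]) = X[(k-2) mod 4], so circularly shift X by 2 positions.

X[k-2] = [-2, -1+3i, -4, -1-3i]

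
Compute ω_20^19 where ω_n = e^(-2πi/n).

ω_20^19 = e^(-2πi·19/20)
= cos(-2π·19/20) + i·sin(-2π·19/20)
= cos(-38π/20) + i·sin(-38π/20)

ω_20^19 = cos(-38π/20) + i·sin(-38π/20) = 0.9511+0.3090i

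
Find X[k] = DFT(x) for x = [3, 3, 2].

X[k] = Σ(n=0 to 2) x[n] · ω_3^(nk)
where ω_3 = e^(-2πi/3)

Computing each X[k]:
X[0] = 8
X[1] = 0.5000-0.8660i
X[2] = 0.5000+0.8660i

X = [8, 0.5000-0.8660i, 0.5000+0.8660i]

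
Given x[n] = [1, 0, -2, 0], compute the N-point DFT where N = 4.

X[k] = Σ(n=0 to 3) x[n] · ω_4^(nk)
where ω_4 = e^(-2πi/4)

Computing each X[k]:
X[0] = -1
X[1] = 3
X[2] = -1
X[3] = 3

X = [-1, 3, -1, 3]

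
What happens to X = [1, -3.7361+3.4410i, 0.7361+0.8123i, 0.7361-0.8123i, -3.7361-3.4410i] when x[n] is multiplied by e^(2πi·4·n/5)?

Modulation property: DFT(ω_5^(-4n)·x[n]) = X[(k-4) mod 5], so circularly shift X by 4 positions.

X[k-4] = [-3.7361+3.4410i, 0.7361+0.8123i, 0.7361-0.8123i, -3.7361-3.4410i, 1]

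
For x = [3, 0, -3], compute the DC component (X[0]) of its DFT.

X[0] = Σ(n=0 to 2) x[n] · ω_3^0 = Σ x[n]
= (3) + (0) + (-3)

X[0] = 0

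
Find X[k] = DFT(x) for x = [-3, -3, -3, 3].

X[k] = Σ(n=0 to 3) x[n] · ω_4^(nk)
where ω_4 = e^(-2πi/4)

Computing each X[k]:
X[0] = -6
X[1] = 6i
X[2] = -6
X[3] = -6i

X = [-6, 6i, -6, -6i]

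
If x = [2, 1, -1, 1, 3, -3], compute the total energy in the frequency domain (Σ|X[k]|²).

Parseval: Σ|x[n]|² = (1/N)Σ|X[k]|², so Σ|X[k]|² = N·Σ|x[n]|² = 6·25.0000

Σ|X[k]|² = N·Σ|x[n]|² = 6·25.0000 = 150.0000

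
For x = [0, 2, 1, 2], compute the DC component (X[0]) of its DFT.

X[0] = Σ(n=0 to 3) x[n] · ω_4^0 = Σ x[n]
= (0) + (2) + (1) + (2)

X[0] = 5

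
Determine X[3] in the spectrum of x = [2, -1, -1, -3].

X[3] = Σ(n=0 to 3) x[n] · ω_4^(3n) where ω_4 = e^(-2πi/4)
= (2)·ω_4^0 + (-1)·ω_4^3 + (-1)·ω_4^6 + (-3)·ω_4^9

X[3] = 3+2i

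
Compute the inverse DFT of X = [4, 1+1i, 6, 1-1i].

x[n] = (1/4) Σ(k=0 to 3) X[k] · e^(2πikn/4)

Computing each x[n]:
x[0] = 3
x[1] = -1
x[2] = 2
x[3] = 0

x = [3, -1, 2, 0]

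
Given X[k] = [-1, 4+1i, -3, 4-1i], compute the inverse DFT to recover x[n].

x[n] = (1/4) Σ(k=0 to 3) X[k] · e^(2πikn/4)

Computing each x[n]:
x[0] = 1
x[1] = 0
x[2] = -3
x[3] = 1

x = [1, 0, -3, 1]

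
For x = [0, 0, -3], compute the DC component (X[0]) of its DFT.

X[0] = Σ(n=0 to 2) x[n] · ω_3^0 = Σ x[n]
= (0) + (0) + (-3)

X[0] = -3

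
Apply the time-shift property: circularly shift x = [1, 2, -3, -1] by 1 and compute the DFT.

Time shift by 1: X_shifted[k] = ω_4^(1k) · X[k]
Shifted x = [-1, 1, 2, -3]

DFT(x[n-1]) = [-1, -3-4i, 3, -3+4i]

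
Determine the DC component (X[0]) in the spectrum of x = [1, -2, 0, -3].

X[0] = Σ(n=0 to 3) x[n] · ω_4^0 = Σ x[n]
= (1) + (-2) + (0) + (-3)

X[0] = -4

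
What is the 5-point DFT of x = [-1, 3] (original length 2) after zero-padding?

Original 2-point DFT: [2, -4]
Zero-padded 5-point DFT provides frequency interpolation.

DFT_5([x, 0, ...]) = [2, -0.0729-2.8532i, -3.4271-1.7634i, -3.4271+1.7634i, -0.0729+2.8532i]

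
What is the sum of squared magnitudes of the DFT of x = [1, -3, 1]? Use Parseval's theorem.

Parseval: Σ|x[n]|² = (1/N)Σ|X[k]|², so Σ|X[k]|² = N·Σ|x[n]|² = 3·11.0000

Σ|X[k]|² = N·Σ|x[n]|² = 3·11.0000 = 33.0000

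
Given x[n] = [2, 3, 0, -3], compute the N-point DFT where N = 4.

X[k] = Σ(n=0 to 3) x[n] · ω_4^(nk)
where ω_4 = e^(-2πi/4)

Computing each X[k]:
X[0] = 2
X[1] = 2-6i
X[2] = 2
X[3] = 2+6i

X = [2, 2-6i, 2, 2+6i]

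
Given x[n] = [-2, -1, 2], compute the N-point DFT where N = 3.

X[k] = Σ(n=0 to 2) x[n] · ω_3^(nk)
where ω_3 = e^(-2πi/3)

Computing each X[k]:
X[0] = -1
X[1] = -2.5000+2.5981i
X[2] = -2.5000-2.5981i

X = [-1, -2.5000+2.5981i, -2.5000-2.5981i]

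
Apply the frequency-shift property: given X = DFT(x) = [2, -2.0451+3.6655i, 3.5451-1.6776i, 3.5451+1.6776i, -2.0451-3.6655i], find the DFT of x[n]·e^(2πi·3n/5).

Modulation property: DFT(ω_5^(-3n)·x[n]) = X[(k-3) mod 5], so circularly shift X by 3 positions.

X[k-3] = [3.5451-1.6776i, 3.5451+1.6776i, -2.0451-3.6655i, 2, -2.0451+3.6655i]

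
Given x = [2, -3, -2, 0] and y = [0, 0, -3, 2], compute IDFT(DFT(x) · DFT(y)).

(x ⊛ y)[n] = Σ(m=0 to 3) x[m] · y[(n-m) mod 4]

Computing each output sample:
(x ⊛ y)[0] = 0
(x ⊛ y)[1] = -4
(x ⊛ y)[2] = -6
(x ⊛ y)[3] = 13

x ⊛ y = [0, -4, -6, 13]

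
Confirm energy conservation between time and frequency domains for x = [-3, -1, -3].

Time domain:
Σ|x[n]|² = |-3|² + |-1|² + |-3|² = 19.0000

Frequency domain:
(1/3)Σ|X[k]|² = (1/3)(|-7|² + |-1.0000-1.7321i|² + |-1.0000+1.7321i|²) = (1/3)·57.0000 = 19.0000

Both sides agree, confirming Parseval's theorem.

Σ|x[n]|² = (1/N)Σ|X[k]|² = 19.0000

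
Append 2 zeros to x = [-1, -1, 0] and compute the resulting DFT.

Original 3-point DFT: [-2, -0.5000+0.8660i, -0.5000-0.8660i]
Zero-padded 5-point DFT provides frequency interpolation.

DFT_5([x, 0, ...]) = [-2, -1.3090+0.9511i, -0.1910+0.5878i, -0.1910-0.5878i, -1.3090-0.9511i]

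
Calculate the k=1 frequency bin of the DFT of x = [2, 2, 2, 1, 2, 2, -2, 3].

X[1] = Σ(n=0 to 7) x[n] · ω_8^(1n) where ω_8 = e^(-2πi/8)
= (2)·ω_8^0 + (2)·ω_8^1 + (2)·ω_8^2 + (1)·ω_8^3 + (2)·ω_8^4 + (2)·ω_8^5 + (-2)·ω_8^6 + (3)·ω_8^7

X[1] = 1.4142-2.5858i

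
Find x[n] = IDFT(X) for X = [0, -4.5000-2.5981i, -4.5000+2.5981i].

x[n] = (1/3) Σ(k=0 to 2) X[k] · e^(2πikn/3)

Computing each x[n]:
x[0] = -3
x[1] = 3
x[2] = 0

x = [-3, 3, 0]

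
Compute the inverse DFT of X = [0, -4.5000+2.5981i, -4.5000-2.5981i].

x[n] = (1/3) Σ(k=0 to 2) X[k] · e^(2πikn/3)

Computing each x[n]:
x[0] = -3
x[1] = 0
x[2] = 3

x = [-3, 0, 3]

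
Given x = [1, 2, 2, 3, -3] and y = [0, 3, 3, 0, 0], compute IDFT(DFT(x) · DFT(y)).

(x ⊛ y)[n] = Σ(m=0 to 4) x[m] · y[(n-m) mod 5]

Computing each output sample:
(x ⊛ y)[0] = 0
(x ⊛ y)[1] = -6
(x ⊛ y)[2] = 9
(x ⊛ y)[3] = 12
(x ⊛ y)[4] = 15

x ⊛ y = [0, -6, 9, 12, 15]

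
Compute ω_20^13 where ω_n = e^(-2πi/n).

ω_20^13 = e^(-2πi·13/20)
= cos(-2π·13/20) + i·sin(-2π·13/20)
= cos(-26π/20) + i·sin(-26π/20)

ω_20^13 = cos(-26π/20) + i·sin(-26π/20) = -0.5878+0.8090i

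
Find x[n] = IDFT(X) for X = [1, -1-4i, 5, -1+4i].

x[n] = (1/4) Σ(k=0 to 3) X[k] · e^(2πikn/4)

Computing each x[n]:
x[0] = 1
x[1] = 1
x[2] = 2
x[3] = -3

x = [1, 1, 2, -3]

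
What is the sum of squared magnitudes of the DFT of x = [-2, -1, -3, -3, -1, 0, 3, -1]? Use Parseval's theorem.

Parseval: Σ|x[n]|² = (1/N)Σ|X[k]|², so Σ|X[k]|² = N·Σ|x[n]|² = 8·34.0000

Σ|X[k]|² = N·Σ|x[n]|² = 8·34.0000 = 272.0000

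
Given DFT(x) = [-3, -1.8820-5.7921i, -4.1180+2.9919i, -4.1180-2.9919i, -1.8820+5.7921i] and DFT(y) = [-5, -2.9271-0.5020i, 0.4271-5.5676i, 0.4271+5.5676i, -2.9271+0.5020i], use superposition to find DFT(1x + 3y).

By linearity: DFT(1x + 3y) = 1·DFT(x) + 3·DFT(y)
= 1·[-3, -1.8820-5.7921i, -4.1180+2.9919i, -4.1180-2.9919i, -1.8820+5.7921i] + 3·[-5, -2.9271-0.5020i, 0.4271-5.5676i, 0.4271+5.5676i, -2.9271+0.5020i]

Computing element-wise:
Z[0] = 1·(-3) + 3·(-5) = -18
Z[1] = 1·(-1.8820-5.7921i) + 3·(-2.9271-0.5020i) = -10.6633-7.2981i
Z[2] = 1·(-4.1180+2.9919i) + 3·(0.4271-5.5676i) = -2.8367-13.7109i
Z[3] = 1·(-4.1180-2.9919i) + 3·(0.4271+5.5676i) = -2.8367+13.7109i
Z[4] = 1·(-1.8820+5.7921i) + 3·(-2.9271+0.5020i) = -10.6633+7.2981i

DFT(1x + 3y) = 1·X + 3·Y = [-18, -10.6633-7.2981i, -2.8367-13.7109i, -2.8367+13.7109i, -10.6633+7.2981i]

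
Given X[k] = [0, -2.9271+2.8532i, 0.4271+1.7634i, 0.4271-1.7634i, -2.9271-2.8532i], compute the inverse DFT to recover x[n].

x[n] = (1/5) Σ(k=0 to 4) X[k] · e^(2πikn/5)

Computing each x[n]:
x[0] = -1
x[1] = -2
x[2] = 1
x[3] = 1
x[4] = 1

x = [-1, -2, 1, 1, 1]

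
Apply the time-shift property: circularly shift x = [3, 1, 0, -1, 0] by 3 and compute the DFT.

Time shift by 3: X_shifted[k] = ω_5^(3k) · X[k]
Shifted x = [0, -1, 0, 3, 1]

DFT(x[n-3]) = [3, -2.4271+3.6655i, 0.9271-1.6776i, 0.9271+1.6776i, -2.4271-3.6655i]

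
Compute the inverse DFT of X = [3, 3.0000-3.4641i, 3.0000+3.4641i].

x[n] = (1/3) Σ(k=0 to 2) X[k] · e^(2πikn/3)

Computing each x[n]:
x[0] = 3
x[1] = 2
x[2] = -2

x = [3, 2, -2]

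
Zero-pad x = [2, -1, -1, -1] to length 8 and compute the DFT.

Original 4-point DFT: [-1, 3, 3, 3]
Zero-padded 8-point DFT provides frequency interpolation.

DFT_8([x, 0, ...]) = [-1, 2.0000+2.4142i, 3, 2.0000+0.4142i, 3, 2.0000-0.4142i, 3, 2.0000-2.4142i]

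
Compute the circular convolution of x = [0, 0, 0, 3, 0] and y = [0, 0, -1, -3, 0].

(x ⊛ y)[n] = Σ(m=0 to 4) x[m] · y[(n-m) mod 5]

Computing each output sample:
(x ⊛ y)[0] = -3
(x ⊛ y)[1] = -9
(x ⊛ y)[2] = 0
(x ⊛ y)[3] = 0
(x ⊛ y)[4] = 0

x ⊛ y = [-3, -9, 0, 0, 0]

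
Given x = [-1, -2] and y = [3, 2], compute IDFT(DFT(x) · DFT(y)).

(x ⊛ y)[n] = Σ(m=0 to 1) x[m] · y[(n-m) mod 2]

Computing each output sample:
(x ⊛ y)[0] = -7
(x ⊛ y)[1] = -8

x ⊛ y = [-7, -8]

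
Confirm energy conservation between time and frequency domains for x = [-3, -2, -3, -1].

Time domain:
Σ|x[n]|² = |-3|² + |-2|² + |-3|² + |-1|² = 23.0000

Frequency domain:
(1/4)Σ|X[k]|² = (1/4)(|-9|² + |1i|² + |-3|² + |-1i|²) = (1/4)·92.0000 = 23.0000

Both sides agree, confirming Parseval's theorem.

Σ|x[n]|² = (1/N)Σ|X[k]|² = 23.0000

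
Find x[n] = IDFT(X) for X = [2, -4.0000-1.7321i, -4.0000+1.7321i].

x[n] = (1/3) Σ(k=0 to 2) X[k] · e^(2πikn/3)

Computing each x[n]:
x[0] = -2
x[1] = 3
x[2] = 1

x = [-2, 3, 1]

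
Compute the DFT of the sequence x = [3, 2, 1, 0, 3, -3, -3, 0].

X[k] = Σ(n=0 to 7) x[n] · ω_8^(nk)
where ω_8 = e^(-2πi/8)

Computing each X[k]:
X[0] = 3
X[1] = 3.5355-7.5355i
X[2] = 8+1i
X[3] = -3.5355+0.4645i
X[4] = 5
X[5] = -3.5355-0.4645i
X[6] = 8-1i
X[7] = 3.5355+7.5355i

X = [3, 3.5355-7.5355i, 8+1i, -3.5355+0.4645i, 5, -3.5355-0.4645i, 8-1i, 3.5355+7.5355i]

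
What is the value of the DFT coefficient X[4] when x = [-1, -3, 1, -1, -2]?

X[4] = Σ(n=0 to 4) x[n] · ω_5^(4n) where ω_5 = e^(-2πi/5)
= (-1)·ω_5^0 + (-3)·ω_5^4 + (1)·ω_5^8 + (-1)·ω_5^12 + (-2)·ω_5^16

X[4] = -2.5451+0.2245i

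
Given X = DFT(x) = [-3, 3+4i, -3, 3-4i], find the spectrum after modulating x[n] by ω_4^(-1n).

Modulation property: DFT(ω_4^(-1n)·x[n]) = X[(k-1) mod 4], so circularly shift X by 1 positions.

X[k-1] = [3-4i, -3, 3+4i, -3]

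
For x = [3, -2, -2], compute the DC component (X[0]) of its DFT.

X[0] = Σ(n=0 to 2) x[n] · ω_3^0 = Σ x[n]
= (3) + (-2) + (-2)

X[0] = -1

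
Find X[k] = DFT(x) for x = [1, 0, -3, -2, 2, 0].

X[k] = Σ(n=0 to 5) x[n] · ω_6^(nk)
where ω_6 = e^(-2πi/6)

Computing each X[k]:
X[0] = -2
X[1] = 3.5000+4.3301i
X[2] = -0.5000-4.3301i
X[3] = 2
X[4] = -0.5000+4.3301i
X[5] = 3.5000-4.3301i

X = [-2, 3.5000+4.3301i, -0.5000-4.3301i, 2, -0.5000+4.3301i, 3.5000-4.3301i]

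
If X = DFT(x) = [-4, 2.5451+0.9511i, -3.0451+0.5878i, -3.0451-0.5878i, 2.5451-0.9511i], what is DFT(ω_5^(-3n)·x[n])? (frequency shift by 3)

Modulation property: DFT(ω_5^(-3n)·x[n]) = X[(k-3) mod 5], so circularly shift X by 3 positions.

X[k-3] = [-3.0451+0.5878i, -3.0451-0.5878i, 2.5451-0.9511i, -4, 2.5451+0.9511i]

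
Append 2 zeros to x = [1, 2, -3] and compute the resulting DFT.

Original 3-point DFT: [0, 1.5000-4.3301i, 1.5000+4.3301i]
Zero-padded 5-point DFT provides frequency interpolation.

DFT_5([x, 0, ...]) = [0, 4.0451-0.1388i, -1.5451-4.0287i, -1.5451+4.0287i, 4.0451+0.1388i]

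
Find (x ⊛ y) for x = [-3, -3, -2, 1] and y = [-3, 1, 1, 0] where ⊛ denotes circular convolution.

(x ⊛ y)[n] = Σ(m=0 to 3) x[m] · y[(n-m) mod 4]

Computing each output sample:
(x ⊛ y)[0] = 8
(x ⊛ y)[1] = 7
(x ⊛ y)[2] = 0
(x ⊛ y)[3] = -8

x ⊛ y = [8, 7, 0, -8]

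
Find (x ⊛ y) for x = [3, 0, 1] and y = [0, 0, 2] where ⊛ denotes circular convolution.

(x ⊛ y)[n] = Σ(m=0 to 2) x[m] · y[(n-m) mod 3]

Computing each output sample:
(x ⊛ y)[0] = 0
(x ⊛ y)[1] = 2
(x ⊛ y)[2] = 6

x ⊛ y = [0, 2, 6]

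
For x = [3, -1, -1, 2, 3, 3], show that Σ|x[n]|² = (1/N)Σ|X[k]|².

Time domain:
Σ|x[n]|² = |3|² + |-1|² + |-1|² + |2|² + |3|² + |3|² = 33.0000

Frequency domain:
(1/6)Σ|X[k]|² = (1/6)(|9|² + |1.0000+6.9282i|² + |3|² + |1|² + |3|² + |1.0000-6.9282i|²) = (1/6)·198.0000 = 33.0000

Both sides agree, confirming Parseval's theorem.

Σ|x[n]|² = (1/N)Σ|X[k]|² = 33.0000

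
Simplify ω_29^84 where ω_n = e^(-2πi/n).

Since ω_29^29 = 1, powers reduce modulo 29.
84 mod 29 = 26
So ω_29^84 = ω_29^26 = e^(-2πi·26/29)

ω_29^84 = ω_29^26 = 0.7961+0.6052i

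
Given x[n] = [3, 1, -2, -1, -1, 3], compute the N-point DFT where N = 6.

X[k] = Σ(n=0 to 5) x[n] · ω_6^(nk)
where ω_6 = e^(-2πi/6)

Computing each X[k]:
X[0] = 3
X[1] = 7.5000+2.5981i
X[2] = 1.5000+0.8660i
X[3] = -3
X[4] = 1.5000-0.8660i
X[5] = 7.5000-2.5981i

X = [3, 7.5000+2.5981i, 1.5000+0.8660i, -3, 1.5000-0.8660i, 7.5000-2.5981i]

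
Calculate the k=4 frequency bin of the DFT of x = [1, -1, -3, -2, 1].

X[4] = Σ(n=0 to 4) x[n] · ω_5^(4n) where ω_5 = e^(-2πi/5)
= (1)·ω_5^0 + (-1)·ω_5^4 + (-3)·ω_5^8 + (-2)·ω_5^12 + (1)·ω_5^16

X[4] = 5.0451-2.4899i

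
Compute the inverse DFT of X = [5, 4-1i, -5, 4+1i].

x[n] = (1/4) Σ(k=0 to 3) X[k] · e^(2πikn/4)

Computing each x[n]:
x[0] = 2
x[1] = 3
x[2] = -2
x[3] = 2

x = [2, 3, -2, 2]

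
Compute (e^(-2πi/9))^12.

Since ω_9^9 = 1, powers reduce modulo 9.
12 mod 9 = 3
So ω_9^12 = ω_9^3 = e^(-2πi·3/9)

ω_9^12 = ω_9^3 = -0.5000-0.8660i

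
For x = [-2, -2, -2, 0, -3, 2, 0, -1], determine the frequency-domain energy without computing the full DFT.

Parseval: Σ|x[n]|² = (1/N)Σ|X[k]|², so Σ|X[k]|² = N·Σ|x[n]|² = 8·26.0000

Σ|X[k]|² = N·Σ|x[n]|² = 8·26.0000 = 208.0000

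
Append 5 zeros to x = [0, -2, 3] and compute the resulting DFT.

Original 3-point DFT: [1, -0.5000+4.3301i, -0.5000-4.3301i]
Zero-padded 8-point DFT provides frequency interpolation.

DFT_8([x, 0, ...]) = [1, -1.4142-1.5858i, -3+2i, 1.4142+4.4142i, 5, 1.4142-4.4142i, -3-2i, -1.4142+1.5858i]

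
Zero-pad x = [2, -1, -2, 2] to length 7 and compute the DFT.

Original 4-point DFT: [1, 4+3i, -1, 4-3i]
Zero-padded 7-point DFT provides frequency interpolation.

DFT_7([x, 0, ...]) = [1, 0.0196+1.8639i, 5.2714+1.6708i, 1.2089-3.0796i, 1.2089+3.0796i, 5.2714-1.6708i, 0.0196-1.8639i]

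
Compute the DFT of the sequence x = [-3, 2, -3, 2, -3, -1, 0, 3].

X[k] = Σ(n=0 to 7) x[n] · ω_8^(nk)
where ω_8 = e^(-2πi/8)

Computing each X[k]:
X[0] = -3
X[1] = 2.8284+1.5858i
X[2] = -3+4i
X[3] = -2.8284-4.4142i
X[4] = -15
X[5] = -2.8284+4.4142i
X[6] = -3-4i
X[7] = 2.8284-1.5858i

X = [-3, 2.8284+1.5858i, -3+4i, -2.8284-4.4142i, -15, -2.8284+4.4142i, -3-4i, 2.8284-1.5858i]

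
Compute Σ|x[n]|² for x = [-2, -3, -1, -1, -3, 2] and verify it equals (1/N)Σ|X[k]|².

Time domain:
Σ|x[n]|² = |-2|² + |-3|² + |-1|² + |-1|² + |-3|² + |2|² = 28.0000

Frequency domain:
(1/6)Σ|X[k]|² = (1/6)(|-8|² + |0.5000+2.5981i|² + |-0.5000+6.0622i|² + |-4|² + |-0.5000-6.0622i|² + |0.5000-2.5981i|²) = (1/6)·168.0000 = 28.0000

Both sides agree, confirming Parseval's theorem.

Σ|x[n]|² = (1/N)Σ|X[k]|² = 28.0000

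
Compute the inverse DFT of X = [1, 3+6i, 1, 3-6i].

x[n] = (1/4) Σ(k=0 to 3) X[k] · e^(2πikn/4)

Computing each x[n]:
x[0] = 2
x[1] = -3
x[2] = -1
x[3] = 3

x = [2, -3, -1, 3]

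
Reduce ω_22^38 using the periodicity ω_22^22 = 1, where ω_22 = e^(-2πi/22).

Since ω_22^22 = 1, powers reduce modulo 22.
38 mod 22 = 16
So ω_22^38 = ω_22^16 = e^(-2πi·16/22)

ω_22^38 = ω_22^16 = -0.1423+0.9898i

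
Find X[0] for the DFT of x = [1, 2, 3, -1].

X[0] = Σ(n=0 to 3) x[n] · ω_4^0 = Σ x[n]
= (1) + (2) + (3) + (-1)

X[0] = 5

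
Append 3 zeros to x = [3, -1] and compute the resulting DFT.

Original 2-point DFT: [2, 4]
Zero-padded 5-point DFT provides frequency interpolation.

DFT_5([x, 0, ...]) = [2, 2.6910+0.9511i, 3.8090+0.5878i, 3.8090-0.5878i, 2.6910-0.9511i]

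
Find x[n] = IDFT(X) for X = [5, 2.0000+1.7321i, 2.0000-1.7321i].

x[n] = (1/3) Σ(k=0 to 2) X[k] · e^(2πikn/3)

Computing each x[n]:
x[0] = 3
x[1] = 0
x[2] = 2

x = [3, 0, 2]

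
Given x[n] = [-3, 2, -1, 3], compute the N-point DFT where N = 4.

X[k] = Σ(n=0 to 3) x[n] · ω_4^(nk)
where ω_4 = e^(-2πi/4)

Computing each X[k]:
X[0] = 1
X[1] = -2+1i
X[2] = -9
X[3] = -2-1i

X = [1, -2+1i, -9, -2-1i]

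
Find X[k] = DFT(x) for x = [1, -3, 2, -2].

X[k] = Σ(n=0 to 3) x[n] · ω_4^(nk)
where ω_4 = e^(-2πi/4)

Computing each X[k]:
X[0] = -2
X[1] = -1+1i
X[2] = 8
X[3] = -1-1i

X = [-2, -1+1i, 8, -1-1i]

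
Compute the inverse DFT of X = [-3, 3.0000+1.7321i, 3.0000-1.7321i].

x[n] = (1/3) Σ(k=0 to 2) X[k] · e^(2πikn/3)

Computing each x[n]:
x[0] = 1
x[1] = -3
x[2] = -1

x = [1, -3, -1]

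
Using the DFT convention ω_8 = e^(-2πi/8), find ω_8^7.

ω_8^7 = e^(-2πi·7/8)
= cos(-2π·7/8) + i·sin(-2π·7/8)
= cos(-14π/8) + i·sin(-14π/8)

ω_8^7 = cos(-14π/8) + i·sin(-14π/8) = 0.7071+0.7071i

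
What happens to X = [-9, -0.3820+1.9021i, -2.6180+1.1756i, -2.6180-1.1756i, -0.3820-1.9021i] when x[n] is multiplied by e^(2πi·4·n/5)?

Modulation property: DFT(ω_5^(-4n)·x[n]) = X[(k-4) mod 5], so circularly shift X by 4 positions.

X[k-4] = [-0.3820+1.9021i, -2.6180+1.1756i, -2.6180-1.1756i, -0.3820-1.9021i, -9]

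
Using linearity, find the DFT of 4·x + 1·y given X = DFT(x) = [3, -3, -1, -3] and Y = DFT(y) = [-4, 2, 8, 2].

By linearity: DFT(4x + 1y) = 4·DFT(x) + 1·DFT(y)
= 4·[3, -3, -1, -3] + 1·[-4, 2, 8, 2]

Computing element-wise:
Z[0] = 4·(3) + 1·(-4) = 8
Z[1] = 4·(-3) + 1·(2) = -10
Z[2] = 4·(-1) + 1·(8) = 4
Z[3] = 4·(-3) + 1·(2) = -10

DFT(4x + 1y) = 4·X + 1·Y = [8, -10, 4, -10]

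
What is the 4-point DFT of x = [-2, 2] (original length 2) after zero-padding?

Original 2-point DFT: [0, -4]
Zero-padded 4-point DFT provides frequency interpolation.

DFT_4([x, 0, ...]) = [0, -2-2i, -4, -2+2i]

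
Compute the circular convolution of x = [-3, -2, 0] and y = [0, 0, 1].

(x ⊛ y)[n] = Σ(m=0 to 2) x[m] · y[(n-m) mod 3]

Computing each output sample:
(x ⊛ y)[0] = -2
(x ⊛ y)[1] = 0
(x ⊛ y)[2] = -3

x ⊛ y = [-2, 0, -3]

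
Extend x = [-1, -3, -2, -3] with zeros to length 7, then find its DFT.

Original 4-point DFT: [-9, 1, 3, 1]
Zero-padded 7-point DFT provides frequency interpolation.

DFT_7([x, 0, ...]) = [-9, 0.2775+5.5970i, -0.4010-0.2885i, 1.1235+2.6628i, 1.1235-2.6628i, -0.4010+0.2885i, 0.2775-5.5970i]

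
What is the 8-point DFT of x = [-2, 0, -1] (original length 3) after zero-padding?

Original 3-point DFT: [-3, -1.5000-0.8660i, -1.5000+0.8660i]
Zero-padded 8-point DFT provides frequency interpolation.

DFT_8([x, 0, ...]) = [-3, -2+1i, -1, -2-1i, -3, -2+1i, -1, -2-1i]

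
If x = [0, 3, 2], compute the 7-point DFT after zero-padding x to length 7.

Original 3-point DFT: [5, -2.5000-0.8660i, -2.5000+0.8660i]
Zero-padded 7-point DFT provides frequency interpolation.

DFT_7([x, 0, ...]) = [5, 1.4254-4.2954i, -2.4695-2.0570i, -1.4559+0.2620i, -1.4559-0.2620i, -2.4695+2.0570i, 1.4254+4.2954i]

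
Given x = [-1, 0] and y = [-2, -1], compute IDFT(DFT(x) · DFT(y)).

(x ⊛ y)[n] = Σ(m=0 to 1) x[m] · y[(n-m) mod 2]

Computing each output sample:
(x ⊛ y)[0] = 2
(x ⊛ y)[1] = 1

x ⊛ y = [2, 1]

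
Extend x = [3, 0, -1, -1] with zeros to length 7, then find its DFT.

Original 4-point DFT: [1, 4-1i, 3, 4+1i]
Zero-padded 7-point DFT provides frequency interpolation.

DFT_7([x, 0, ...]) = [1, 4.1235+1.4088i, 3.2775-1.2157i, 2.5990+0.1931i, 2.5990-0.1931i, 3.2775+1.2157i, 4.1235-1.4088i]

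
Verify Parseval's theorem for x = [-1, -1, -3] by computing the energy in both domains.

Time domain:
Σ|x[n]|² = |-1|² + |-1|² + |-3|² = 11.0000

Frequency domain:
(1/3)Σ|X[k]|² = (1/3)(|-5|² + |1.0000-1.7321i|² + |1.0000+1.7321i|²) = (1/3)·33.0000 = 11.0000

Both sides agree, confirming Parseval's theorem.

Σ|x[n]|² = (1/N)Σ|X[k]|² = 11.0000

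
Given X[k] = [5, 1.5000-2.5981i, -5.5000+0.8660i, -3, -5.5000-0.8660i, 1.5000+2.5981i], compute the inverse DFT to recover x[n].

x[n] = (1/6) Σ(k=0 to 5) X[k] · e^(2πikn/6)

Computing each x[n]:
x[0] = -1
x[1] = 3
x[2] = 2
x[3] = -1
x[4] = 0
x[5] = 2

x = [-1, 3, 2, -1, 0, 2]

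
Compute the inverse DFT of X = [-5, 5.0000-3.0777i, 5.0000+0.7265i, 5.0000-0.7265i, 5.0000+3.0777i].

x[n] = (1/5) Σ(k=0 to 4) X[k] · e^(2πikn/5)

Computing each x[n]:
x[0] = 3
x[1] = -1
x[2] = -1
x[3] = -3
x[4] = -3

x = [3, -1, -1, -3, -3]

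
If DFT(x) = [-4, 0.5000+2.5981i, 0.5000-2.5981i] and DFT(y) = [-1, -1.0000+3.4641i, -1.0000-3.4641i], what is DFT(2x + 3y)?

By linearity: DFT(2x + 3y) = 2·DFT(x) + 3·DFT(y)
= 2·[-4, 0.5000+2.5981i, 0.5000-2.5981i] + 3·[-1, -1.0000+3.4641i, -1.0000-3.4641i]

Computing element-wise:
Z[0] = 2·(-4) + 3·(-1) = -11
Z[1] = 2·(0.5000+2.5981i) + 3·(-1.0000+3.4641i) = -2.0000+15.5885i
Z[2] = 2·(0.5000-2.5981i) + 3·(-1.0000-3.4641i) = -2.0000-15.5885i

DFT(2x + 3y) = 2·X + 3·Y = [-11, -2.0000+15.5885i, -2.0000-15.5885i]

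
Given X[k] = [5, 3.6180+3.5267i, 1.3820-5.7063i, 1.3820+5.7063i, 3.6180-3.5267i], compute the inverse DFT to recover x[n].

x[n] = (1/5) Σ(k=0 to 4) X[k] · e^(2πikn/5)

Computing each x[n]:
x[0] = 3
x[1] = 1
x[2] = -3
x[3] = 3
x[4] = 1

x = [3, 1, -3, 3, 1]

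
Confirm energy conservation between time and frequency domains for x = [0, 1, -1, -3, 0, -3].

Time domain:
Σ|x[n]|² = |0|² + |1|² + |-1|² + |-3|² + |0|² + |-3|² = 20.0000

Frequency domain:
(1/6)Σ|X[k]|² = (1/6)(|-6|² + |2.5000-2.5981i|² + |-1.5000-4.3301i|² + |4|² + |-1.5000+4.3301i|² + |2.5000+2.5981i|²) = (1/6)·120.0000 = 20.0000

Both sides agree, confirming Parseval's theorem.

Σ|x[n]|² = (1/N)Σ|X[k]|² = 20.0000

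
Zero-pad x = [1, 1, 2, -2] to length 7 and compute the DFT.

Original 4-point DFT: [2, -1-3i, 4, -1+3i]
Zero-padded 7-point DFT provides frequency interpolation.

DFT_7([x, 0, ...]) = [2, 2.9804-1.8639i, -2.2714-1.6708i, 1.7911+3.0796i, 1.7911-3.0796i, -2.2714+1.6708i, 2.9804+1.8639i]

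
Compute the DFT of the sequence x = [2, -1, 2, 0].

X[k] = Σ(n=0 to 3) x[n] · ω_4^(nk)
where ω_4 = e^(-2πi/4)

Computing each X[k]:
X[0] = 3
X[1] = 1i
X[2] = 5
X[3] = -1i

X = [3, 1i, 5, -1i]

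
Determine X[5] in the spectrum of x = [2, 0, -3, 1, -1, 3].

X[5] = Σ(n=0 to 5) x[n] · ω_6^(5n) where ω_6 = e^(-2πi/6)
= (2)·ω_6^0 + (0)·ω_6^5 + (-3)·ω_6^10 + (1)·ω_6^15 + (-1)·ω_6^20 + (3)·ω_6^25

X[5] = 4.5000-4.3301i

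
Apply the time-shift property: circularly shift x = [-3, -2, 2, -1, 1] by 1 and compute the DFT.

Time shift by 1: X_shifted[k] = ω_5^(1k) · X[k]
Shifted x = [1, -3, -2, 2, -1]

DFT(x[n-1]) = [-3, -0.2361+4.2533i, 4.2361-2.6287i, 4.2361+2.6287i, -0.2361-4.2533i]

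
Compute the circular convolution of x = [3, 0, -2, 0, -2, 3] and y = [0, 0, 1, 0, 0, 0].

(x ⊛ y)[n] = Σ(m=0 to 5) x[m] · y[(n-m) mod 6]

Computing each output sample:
(x ⊛ y)[0] = -2
(x ⊛ y)[1] = 3
(x ⊛ y)[2] = 3
(x ⊛ y)[3] = 0
(x ⊛ y)[4] = -2
(x ⊛ y)[5] = 0

x ⊛ y = [-2, 3, 3, 0, -2, 0]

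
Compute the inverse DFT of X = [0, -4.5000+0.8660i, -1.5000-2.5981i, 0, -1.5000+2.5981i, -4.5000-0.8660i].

x[n] = (1/6) Σ(k=0 to 5) X[k] · e^(2πikn/6)

Computing each x[n]:
x[0] = -2
x[1] = 0
x[2] = 0
x[3] = 1
x[4] = 2
x[5] = -1

x = [-2, 0, 0, 1, 2, -1]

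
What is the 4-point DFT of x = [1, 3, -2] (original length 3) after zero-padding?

Original 3-point DFT: [2, 0.5000-4.3301i, 0.5000+4.3301i]
Zero-padded 4-point DFT provides frequency interpolation.

DFT_4([x, 0, ...]) = [2, 3-3i, -4, 3+3i]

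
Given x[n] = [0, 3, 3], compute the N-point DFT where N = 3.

X[k] = Σ(n=0 to 2) x[n] · ω_3^(nk)
where ω_3 = e^(-2πi/3)

Computing each X[k]:
X[0] = 6
X[1] = -3
X[2] = -3

X = [6, -3, -3]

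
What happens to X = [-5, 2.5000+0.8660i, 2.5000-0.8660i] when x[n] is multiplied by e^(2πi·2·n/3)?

Modulation property: DFT(ω_3^(-2n)·x[n]) = X[(k-2) mod 3], so circularly shift X by 2 positions.

X[k-2] = [2.5000+0.8660i, 2.5000-0.8660i, -5]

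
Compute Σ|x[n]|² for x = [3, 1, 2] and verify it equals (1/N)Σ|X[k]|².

Time domain:
Σ|x[n]|² = |3|² + |1|² + |2|² = 14.0000

Frequency domain:
(1/3)Σ|X[k]|² = (1/3)(|6|² + |1.5000+0.8660i|² + |1.5000-0.8660i|²) = (1/3)·42.0000 = 14.0000

Both sides agree, confirming Parseval's theorem.

Σ|x[n]|² = (1/N)Σ|X[k]|² = 14.0000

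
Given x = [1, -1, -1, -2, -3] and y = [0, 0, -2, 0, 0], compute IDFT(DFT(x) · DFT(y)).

(x ⊛ y)[n] = Σ(m=0 to 4) x[m] · y[(n-m) mod 5]

Computing each output sample:
(x ⊛ y)[0] = 4
(x ⊛ y)[1] = 6
(x ⊛ y)[2] = -2
(x ⊛ y)[3] = 2
(x ⊛ y)[4] = 2

x ⊛ y = [4, 6, -2, 2, 2]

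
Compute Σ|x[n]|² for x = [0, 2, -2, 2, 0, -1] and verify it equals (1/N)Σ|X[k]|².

Time domain:
Σ|x[n]|² = |0|² + |2|² + |-2|² + |2|² + |0|² + |-1|² = 13.0000

Frequency domain:
(1/6)Σ|X[k]|² = (1/6)(|1|² + |-0.5000-0.8660i|² + |2.5000-4.3301i|² + |-5|² + |2.5000+4.3301i|² + |-0.5000+0.8660i|²) = (1/6)·78.0000 = 13.0000

Both sides agree, confirming Parseval's theorem.

Σ|x[n]|² = (1/N)Σ|X[k]|² = 13.0000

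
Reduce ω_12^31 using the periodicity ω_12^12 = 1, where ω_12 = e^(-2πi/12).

Since ω_12^12 = 1, powers reduce modulo 12.
31 mod 12 = 7
So ω_12^31 = ω_12^7 = e^(-2πi·7/12)

ω_12^31 = ω_12^7 = -0.8660+0.5000i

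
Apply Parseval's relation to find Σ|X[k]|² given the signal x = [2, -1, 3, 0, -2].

Parseval: Σ|x[n]|² = (1/N)Σ|X[k]|², so Σ|X[k]|² = N·Σ|x[n]|² = 5·18.0000

Σ|X[k]|² = N·Σ|x[n]|² = 5·18.0000 = 90.0000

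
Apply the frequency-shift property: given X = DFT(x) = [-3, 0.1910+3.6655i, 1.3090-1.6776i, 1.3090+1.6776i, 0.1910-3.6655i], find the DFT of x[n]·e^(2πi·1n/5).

Modulation property: DFT(ω_5^(-1n)·x[n]) = X[(k-1) mod 5], so circularly shift X by 1 positions.

X[k-1] = [0.1910-3.6655i, -3, 0.1910+3.6655i, 1.3090-1.6776i, 1.3090+1.6776i]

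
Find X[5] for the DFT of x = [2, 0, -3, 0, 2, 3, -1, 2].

X[5] = Σ(n=0 to 7) x[n] · ω_8^(5n) where ω_8 = e^(-2πi/8)
= (2)·ω_8^0 + (0)·ω_8^5 + (-3)·ω_8^10 + (0)·ω_8^15 + (2)·ω_8^20 + (3)·ω_8^25 + (-1)·ω_8^30 + (2)·ω_8^35

X[5] = 0.7071-1.5355i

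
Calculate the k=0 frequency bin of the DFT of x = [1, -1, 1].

X[0] = Σ(n=0 to 2) x[n] · ω_3^0 = Σ x[n]
= (1) + (-1) + (1)

X[0] = 1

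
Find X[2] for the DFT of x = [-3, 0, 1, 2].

X[2] = Σ(n=0 to 3) x[n] · ω_4^(2n) where ω_4 = e^(-2πi/4)
= (-3)·ω_4^0 + (0)·ω_4^2 + (1)·ω_4^4 + (2)·ω_4^6

X[2] = -4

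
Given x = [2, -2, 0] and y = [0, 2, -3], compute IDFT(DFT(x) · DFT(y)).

(x ⊛ y)[n] = Σ(m=0 to 2) x[m] · y[(n-m) mod 3]

Computing each output sample:
(x ⊛ y)[0] = 6
(x ⊛ y)[1] = 4
(x ⊛ y)[2] = -10

x ⊛ y = [6, 4, -10]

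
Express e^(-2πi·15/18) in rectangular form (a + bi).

ω_18^15 = e^(-2πi·15/18)
= cos(-2π·15/18) + i·sin(-2π·15/18)
= cos(-30π/18) + i·sin(-30π/18)

ω_18^15 = cos(-30π/18) + i·sin(-30π/18) = 0.5000+0.8660i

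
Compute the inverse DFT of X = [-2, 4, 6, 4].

x[n] = (1/4) Σ(k=0 to 3) X[k] · e^(2πikn/4)

Computing each x[n]:
x[0] = 3
x[1] = -2
x[2] = -1
x[3] = -2

x = [3, -2, -1, -2]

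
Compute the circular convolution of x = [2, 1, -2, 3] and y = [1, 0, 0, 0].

(x ⊛ y)[n] = Σ(m=0 to 3) x[m] · y[(n-m) mod 4]

Computing each output sample:
(x ⊛ y)[0] = 2
(x ⊛ y)[1] = 1
(x ⊛ y)[2] = -2
(x ⊛ y)[3] = 3

x ⊛ y = [2, 1, -2, 3]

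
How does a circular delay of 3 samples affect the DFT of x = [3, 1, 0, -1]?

Time shift by 3: X_shifted[k] = ω_4^(3k) · X[k]
Shifted x = [1, 0, -1, 3]

DFT(x[n-3]) = [3, 2+3i, -3, 2-3i]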